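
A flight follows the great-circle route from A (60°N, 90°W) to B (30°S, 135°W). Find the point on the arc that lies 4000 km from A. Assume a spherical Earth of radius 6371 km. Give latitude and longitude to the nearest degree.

≈ (28°N, 114°W)

From cos δ = sin φ₁ sin φ₂ + cos φ₁ cos φ₂ cos Δλ, the central angle is δ ≈ 1.698 rad (97.3°). The total great-circle distance is δ·R ≈ 1.698 × 6371 ≈ 10818 km, so the target fraction is f = 4000/10818 ≈ 0.370.
Interpolate at f ≈ 0.370 with slerp weights a = sin((1−f)δ)/sin δ ≈ 0.884, b = sin(fδ)/sin δ ≈ 0.592.
p = a·p₁ + b·p₂ ≈ (-0.363, -0.805, 0.470); φ = arcsin(p_z) ≈ 28.02°, λ = atan2(p_y, p_x) ≈ -114.25°.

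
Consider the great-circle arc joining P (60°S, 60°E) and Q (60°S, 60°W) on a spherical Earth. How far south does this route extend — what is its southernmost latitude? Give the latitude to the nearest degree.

≈ 74°S

The great circle lies in the plane with unit normal n̂ = (p₁ × p₂)/|p₁ × p₂|.
Here n̂_z ≈ -0.277; the vertex latitude is φ_max = arccos|n̂_z| ≈ 73.9°.
Check via Clairaut: cos φ_max = |cos φ₁| · sin C = cos(60.0°)·sin(146.3°) ≈ 0.277, again giving ≈ 73.9°.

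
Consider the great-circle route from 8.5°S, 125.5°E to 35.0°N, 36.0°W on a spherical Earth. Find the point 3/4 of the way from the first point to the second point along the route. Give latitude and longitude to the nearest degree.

Convert each endpoint to a unit vector on the sphere (x = cos φ cos λ, y = cos φ sin λ, z = sin φ).
The central angle between the endpoints is δ = arccos(p₁·p₂) ≈ 2.593 rad (148.5°).
Interpolate at f = 3/4 with slerp weights a = sin((1−f)δ)/sin δ ≈ 1.157, b = sin(fδ)/sin δ ≈ 1.784.
p = a·p₁ + b·p₂ ≈ (0.518, 0.073, 0.852); φ = arcsin(p_z) ≈ 58.47°, λ = atan2(p_y, p_x) ≈ 7.97°.

≈ 58°N, 8°E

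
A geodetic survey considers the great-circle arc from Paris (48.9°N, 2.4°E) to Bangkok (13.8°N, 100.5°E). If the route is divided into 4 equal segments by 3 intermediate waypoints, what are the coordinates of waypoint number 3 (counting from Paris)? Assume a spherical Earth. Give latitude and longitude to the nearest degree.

The haversine formula gives a central angle δ ≈ 1.481 rad (84.8°) between the endpoints.
Interpolate at f = 3/4 with slerp weights a = sin((1−f)δ)/sin δ ≈ 0.363, b = sin(fδ)/sin δ ≈ 0.900.
p = a·p₁ + b·p₂ ≈ (0.079, 0.869, 0.488); φ = arcsin(p_z) ≈ 29.23°, λ = atan2(p_y, p_x) ≈ 84.78°.

≈ (29°N, 85°E)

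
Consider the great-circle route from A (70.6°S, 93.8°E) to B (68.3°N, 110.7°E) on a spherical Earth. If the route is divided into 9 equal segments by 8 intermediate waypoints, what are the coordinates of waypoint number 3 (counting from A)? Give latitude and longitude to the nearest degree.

The haversine formula gives a central angle δ ≈ 2.432 rad (139.4°) between the endpoints.
Interpolate at f = 3/9 with slerp weights a = sin((1−f)δ)/sin δ ≈ 1.534, b = sin(fδ)/sin δ ≈ 1.113.
p = a·p₁ + b·p₂ ≈ (-0.179, 0.893, -0.412); φ = arcsin(p_z) ≈ -24.35°, λ = atan2(p_y, p_x) ≈ 101.35°.

≈ (24°S, 101°E)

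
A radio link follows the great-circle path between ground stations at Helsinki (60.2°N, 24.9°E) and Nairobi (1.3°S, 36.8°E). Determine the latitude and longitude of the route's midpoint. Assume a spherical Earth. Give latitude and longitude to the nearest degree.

Convert each endpoint to a unit vector on the sphere (x = cos φ cos λ, y = cos φ sin λ, z = sin φ).
The central angle between the endpoints is δ = arccos(p₁·p₂) ≈ 1.085 rad (62.2°).
Interpolate at f = 1/2 with slerp weights a = sin((1−f)δ)/sin δ ≈ 0.584, b = sin(fδ)/sin δ ≈ 0.584.
p = a·p₁ + b·p₂ ≈ (0.731, 0.472, 0.493); φ = arcsin(p_z) ≈ 29.57°, λ = atan2(p_y, p_x) ≈ 32.86°.

≈ 30°N, 33°E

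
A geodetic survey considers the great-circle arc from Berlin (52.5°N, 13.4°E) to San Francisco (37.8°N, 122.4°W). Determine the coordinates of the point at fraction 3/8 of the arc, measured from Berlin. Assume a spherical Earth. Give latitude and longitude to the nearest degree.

Convert each endpoint to a unit vector on the sphere (x = cos φ cos λ, y = cos φ sin λ, z = sin φ).
The central angle between the endpoints is δ = arccos(p₁·p₂) ≈ 1.429 rad (81.9°).
Interpolate at f = 3/8 with slerp weights a = sin((1−f)δ)/sin δ ≈ 0.787, b = sin(fδ)/sin δ ≈ 0.516.
p = a·p₁ + b·p₂ ≈ (0.248, -0.233, 0.940); φ = arcsin(p_z) ≈ 70.12°, λ = atan2(p_y, p_x) ≈ -43.26°.

≈ 70°N, 43°W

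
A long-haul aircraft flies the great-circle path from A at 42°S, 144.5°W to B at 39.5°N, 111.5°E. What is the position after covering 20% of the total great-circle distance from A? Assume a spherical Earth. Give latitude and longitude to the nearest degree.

Convert each endpoint to a unit vector on the sphere (x = cos φ cos λ, y = cos φ sin λ, z = sin φ).
The central angle between the endpoints is δ = arccos(p₁·p₂) ≈ 2.170 rad (124.4°).
Interpolate at f = 0.20 with slerp weights a = sin((1−f)δ)/sin δ ≈ 1.195, b = sin(fδ)/sin δ ≈ 0.509.
p = a·p₁ + b·p₂ ≈ (-0.867, -0.150, -0.475); φ = arcsin(p_z) ≈ -28.39°, λ = atan2(p_y, p_x) ≈ -170.19°.

≈ 28°S, 170°W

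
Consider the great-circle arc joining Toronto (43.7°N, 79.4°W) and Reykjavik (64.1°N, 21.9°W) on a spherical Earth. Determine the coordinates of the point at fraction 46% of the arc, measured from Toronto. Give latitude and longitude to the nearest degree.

Write both endpoints as unit vectors p₁, p₂ with components (cos φ cos λ, cos φ sin λ, sin φ).
The central angle between the endpoints is δ = arccos(p₁·p₂) ≈ 0.658 rad (37.7°).
Interpolate at f = 0.46 with slerp weights a = sin((1−f)δ)/sin δ ≈ 0.569, b = sin(fδ)/sin δ ≈ 0.487.
p = a·p₁ + b·p₂ ≈ (0.273, -0.484, 0.832); φ = arcsin(p_z) ≈ 56.25°, λ = atan2(p_y, p_x) ≈ -60.54°.

≈ 56°N, 61°W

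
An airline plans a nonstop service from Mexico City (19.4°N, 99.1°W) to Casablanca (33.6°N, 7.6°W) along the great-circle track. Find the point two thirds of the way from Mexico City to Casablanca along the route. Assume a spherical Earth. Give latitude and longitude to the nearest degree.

≈ 37°N, 40°W

From cos δ = sin φ₁ sin φ₂ + cos φ₁ cos φ₂ cos Δλ, the central angle is δ ≈ 1.407 rad (80.6°).
Interpolate at f = 2/3 with slerp weights a = sin((1−f)δ)/sin δ ≈ 0.458, b = sin(fδ)/sin δ ≈ 0.817.
p = a·p₁ + b·p₂ ≈ (0.606, -0.517, 0.604); φ = arcsin(p_z) ≈ 37.19°, λ = atan2(p_y, p_x) ≈ -40.43°.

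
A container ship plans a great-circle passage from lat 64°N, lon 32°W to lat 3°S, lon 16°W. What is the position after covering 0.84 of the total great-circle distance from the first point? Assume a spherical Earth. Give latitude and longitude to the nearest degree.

From cos δ = sin φ₁ sin φ₂ + cos φ₁ cos φ₂ cos Δλ, the central angle is δ ≈ 1.188 rad (68.1°).
Interpolate at f = 0.84 with slerp weights a = sin((1−f)δ)/sin δ ≈ 0.204, b = sin(fδ)/sin δ ≈ 0.906.
p = a·p₁ + b·p₂ ≈ (0.945, -0.297, 0.136); φ = arcsin(p_z) ≈ 7.80°, λ = atan2(p_y, p_x) ≈ -17.42°.

≈ lat 8°N, lon 17°W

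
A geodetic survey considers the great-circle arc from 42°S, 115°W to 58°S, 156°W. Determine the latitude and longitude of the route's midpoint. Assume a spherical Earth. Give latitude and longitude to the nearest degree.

≈ 52°S, 132°W

Write both endpoints as unit vectors p₁, p₂ with components (cos φ cos λ, cos φ sin λ, sin φ).
The central angle between the endpoints is δ = arccos(p₁·p₂) ≈ 0.526 rad (30.2°).
Interpolate at f = 1/2 with slerp weights a = sin((1−f)δ)/sin δ ≈ 0.518, b = sin(fδ)/sin δ ≈ 0.518.
p = a·p₁ + b·p₂ ≈ (-0.413, -0.460, -0.786); φ = arcsin(p_z) ≈ -51.78°, λ = atan2(p_y, p_x) ≈ -131.92°.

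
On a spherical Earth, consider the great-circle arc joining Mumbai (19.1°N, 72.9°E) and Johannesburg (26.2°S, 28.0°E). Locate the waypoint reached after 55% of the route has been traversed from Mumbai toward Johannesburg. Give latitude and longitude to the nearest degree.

Convert each endpoint to a unit vector on the sphere (x = cos φ cos λ, y = cos φ sin λ, z = sin φ).
The central angle between the endpoints is δ = arccos(p₁·p₂) ≈ 1.097 rad (62.9°).
Interpolate at f = 0.55 with slerp weights a = sin((1−f)δ)/sin δ ≈ 0.533, b = sin(fδ)/sin δ ≈ 0.638.
p = a·p₁ + b·p₂ ≈ (0.653, 0.750, -0.107); φ = arcsin(p_z) ≈ -6.16°, λ = atan2(p_y, p_x) ≈ 48.93°.

≈ 6°S, 49°E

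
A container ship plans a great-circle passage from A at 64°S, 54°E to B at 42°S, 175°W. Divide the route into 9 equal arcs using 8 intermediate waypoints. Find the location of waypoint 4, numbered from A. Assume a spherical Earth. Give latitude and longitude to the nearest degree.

Convert each endpoint to a unit vector on the sphere (x = cos φ cos λ, y = cos φ sin λ, z = sin φ).
The central angle between the endpoints is δ = arccos(p₁·p₂) ≈ 1.173 rad (67.2°).
Interpolate at f = 4/9 with slerp weights a = sin((1−f)δ)/sin δ ≈ 0.658, b = sin(fδ)/sin δ ≈ 0.540.
p = a·p₁ + b·p₂ ≈ (-0.230, 0.198, -0.953); φ = arcsin(p_z) ≈ -72.30°, λ = atan2(p_y, p_x) ≈ 139.28°.

≈ 72°S, 139°E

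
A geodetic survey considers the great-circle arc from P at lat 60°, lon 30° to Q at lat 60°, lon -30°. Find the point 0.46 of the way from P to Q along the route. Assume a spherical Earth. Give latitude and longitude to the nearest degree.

Write both endpoints as unit vectors p₁, p₂ with components (cos φ cos λ, cos φ sin λ, sin φ).
The central angle between the endpoints is δ = arccos(p₁·p₂) ≈ 0.505 rad (29.0°).
Interpolate at f = 0.46 with slerp weights a = sin((1−f)δ)/sin δ ≈ 0.557, b = sin(fδ)/sin δ ≈ 0.476.
p = a·p₁ + b·p₂ ≈ (0.447, 0.020, 0.894); φ = arcsin(p_z) ≈ 63.41°, λ = atan2(p_y, p_x) ≈ 2.59°.

≈ lat 63°, lon 3°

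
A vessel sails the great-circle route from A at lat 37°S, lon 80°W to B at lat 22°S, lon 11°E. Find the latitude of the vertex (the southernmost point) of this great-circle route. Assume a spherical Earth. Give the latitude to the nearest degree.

≈ 41°S

The great circle lies in the plane with unit normal n̂ = (p₁ × p₂)/|p₁ × p₂|.
Here n̂_z ≈ +0.758; the vertex latitude is φ_max = arccos|n̂_z| ≈ 40.7°.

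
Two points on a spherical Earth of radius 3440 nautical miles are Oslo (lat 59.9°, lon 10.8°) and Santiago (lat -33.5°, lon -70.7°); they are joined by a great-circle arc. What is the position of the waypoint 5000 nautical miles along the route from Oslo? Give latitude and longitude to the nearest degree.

≈ lat -6°, lon -54°

Convert each endpoint to a unit vector on the sphere (x = cos φ cos λ, y = cos φ sin λ, z = sin φ).
The central angle between the endpoints is δ = arccos(p₁·p₂) ≈ 2.000 rad (114.6°). The total great-circle distance is δ·R ≈ 2.000 × 3440 ≈ 6878 nmi, so the target fraction is f = 5000/6878 ≈ 0.727.
Interpolate at f ≈ 0.727 with slerp weights a = sin((1−f)δ)/sin δ ≈ 0.571, b = sin(fδ)/sin δ ≈ 1.092.
p = a·p₁ + b·p₂ ≈ (0.582, -0.806, -0.109); φ = arcsin(p_z) ≈ -6.24°, λ = atan2(p_y, p_x) ≈ -54.15°.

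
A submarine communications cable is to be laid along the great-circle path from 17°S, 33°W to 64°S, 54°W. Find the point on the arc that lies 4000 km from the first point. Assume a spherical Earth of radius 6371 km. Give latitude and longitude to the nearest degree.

Write both endpoints as unit vectors p₁, p₂ with components (cos φ cos λ, cos φ sin λ, sin φ).
The central angle between the endpoints is δ = arccos(p₁·p₂) ≈ 0.858 rad (49.1°). The total great-circle distance is δ·R ≈ 0.858 × 6371 ≈ 5465 km, so the target fraction is f = 4000/5465 ≈ 0.732.
Interpolate at f ≈ 0.732 with slerp weights a = sin((1−f)δ)/sin δ ≈ 0.301, b = sin(fδ)/sin δ ≈ 0.777.
p = a·p₁ + b·p₂ ≈ (0.442, -0.432, -0.786); φ = arcsin(p_z) ≈ -51.82°, λ = atan2(p_y, p_x) ≈ -44.38°.

≈ 52°S, 44°W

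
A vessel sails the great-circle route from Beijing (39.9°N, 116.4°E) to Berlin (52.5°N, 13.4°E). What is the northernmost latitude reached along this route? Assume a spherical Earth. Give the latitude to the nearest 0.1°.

≈ 60.2°N

The great circle lies in the plane with unit normal n̂ = (p₁ × p₂)/|p₁ × p₂|.
Here n̂_z ≈ -0.497; the vertex latitude is φ_max = arccos|n̂_z| ≈ 60.2°.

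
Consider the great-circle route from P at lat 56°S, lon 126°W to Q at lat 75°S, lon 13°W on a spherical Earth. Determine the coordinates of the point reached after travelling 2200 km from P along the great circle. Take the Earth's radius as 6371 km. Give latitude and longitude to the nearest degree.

From cos δ = sin φ₁ sin φ₂ + cos φ₁ cos φ₂ cos Δλ, the central angle is δ ≈ 0.731 rad (41.9°). The total great-circle distance is δ·R ≈ 0.731 × 6371 ≈ 4660 km, so the target fraction is f = 2200/4660 ≈ 0.472.
Interpolate at f ≈ 0.472 with slerp weights a = sin((1−f)δ)/sin δ ≈ 0.564, b = sin(fδ)/sin δ ≈ 0.507.
p = a·p₁ + b·p₂ ≈ (-0.058, -0.285, -0.957); φ = arcsin(p_z) ≈ -73.12°, λ = atan2(p_y, p_x) ≈ -101.42°.

≈ lat 73°S, lon 101°W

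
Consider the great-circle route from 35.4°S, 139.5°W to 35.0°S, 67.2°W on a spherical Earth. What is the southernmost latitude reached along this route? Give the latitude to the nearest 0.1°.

≈ 41.1°S

The great circle lies in the plane with unit normal n̂ = (p₁ × p₂)/|p₁ × p₂|.
Here n̂_z ≈ +0.753; the vertex latitude is φ_max = arccos|n̂_z| ≈ 41.1°.
Check via Clairaut: cos φ_max = |cos φ₁| · sin C = cos(35.4°)·sin(112.5°) ≈ 0.753, again giving ≈ 41.1°.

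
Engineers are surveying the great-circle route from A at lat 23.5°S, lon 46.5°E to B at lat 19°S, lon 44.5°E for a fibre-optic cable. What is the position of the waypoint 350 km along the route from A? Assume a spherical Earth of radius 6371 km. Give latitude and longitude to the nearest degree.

Convert each endpoint to a unit vector on the sphere (x = cos φ cos λ, y = cos φ sin λ, z = sin φ).
The central angle between the endpoints is δ = arccos(p₁·p₂) ≈ 0.085 rad (4.9°). The total great-circle distance is δ·R ≈ 0.085 × 6371 ≈ 542 km, so the target fraction is f = 350/542 ≈ 0.646.
Interpolate at f ≈ 0.646 with slerp weights a = sin((1−f)δ)/sin δ ≈ 0.354, b = sin(fδ)/sin δ ≈ 0.647.
p = a·p₁ + b·p₂ ≈ (0.660, 0.664, -0.352); φ = arcsin(p_z) ≈ -20.59°, λ = atan2(p_y, p_x) ≈ 45.19°.

≈ lat 21°S, lon 45°E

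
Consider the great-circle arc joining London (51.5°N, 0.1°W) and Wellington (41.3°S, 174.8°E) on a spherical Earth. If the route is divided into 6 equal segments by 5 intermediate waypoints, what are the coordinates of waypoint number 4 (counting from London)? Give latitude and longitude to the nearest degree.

≈ 13°N, 160°E

From cos δ = sin φ₁ sin φ₂ + cos φ₁ cos φ₂ cos Δλ, the central angle is δ ≈ 2.953 rad (169.2°).
Interpolate at f = 4/6 with slerp weights a = sin((1−f)δ)/sin δ ≈ 4.452, b = sin(fδ)/sin δ ≈ 4.927.
p = a·p₁ + b·p₂ ≈ (-0.915, 0.331, 0.233); φ = arcsin(p_z) ≈ 13.45°, λ = atan2(p_y, p_x) ≈ 160.12°.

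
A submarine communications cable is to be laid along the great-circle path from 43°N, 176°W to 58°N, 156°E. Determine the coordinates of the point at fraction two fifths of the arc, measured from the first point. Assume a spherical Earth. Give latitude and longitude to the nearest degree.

Convert each endpoint to a unit vector on the sphere (x = cos φ cos λ, y = cos φ sin λ, z = sin φ).
The central angle between the endpoints is δ = arccos(p₁·p₂) ≈ 0.401 rad (23.0°).
Interpolate at f = 2/5 with slerp weights a = sin((1−f)δ)/sin δ ≈ 0.610, b = sin(fδ)/sin δ ≈ 0.409.
p = a·p₁ + b·p₂ ≈ (-0.643, 0.057, 0.763); φ = arcsin(p_z) ≈ 49.76°, λ = atan2(p_y, p_x) ≈ 174.93°.

≈ 50°N, 175°E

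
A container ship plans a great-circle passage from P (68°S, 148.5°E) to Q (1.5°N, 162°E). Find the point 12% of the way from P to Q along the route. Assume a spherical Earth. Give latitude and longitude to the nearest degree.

≈ (60°S, 153°E)

Convert each endpoint to a unit vector on the sphere (x = cos φ cos λ, y = cos φ sin λ, z = sin φ).
The central angle between the endpoints is δ = arccos(p₁·p₂) ≈ 1.224 rad (70.1°).
Interpolate at f = 0.12 with slerp weights a = sin((1−f)δ)/sin δ ≈ 0.936, b = sin(fδ)/sin δ ≈ 0.156.
p = a·p₁ + b·p₂ ≈ (-0.447, 0.231, -0.864); φ = arcsin(p_z) ≈ -59.78°, λ = atan2(p_y, p_x) ≈ 152.64°.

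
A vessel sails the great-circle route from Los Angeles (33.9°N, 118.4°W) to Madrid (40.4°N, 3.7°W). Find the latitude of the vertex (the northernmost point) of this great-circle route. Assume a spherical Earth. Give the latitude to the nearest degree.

≈ 55°N

The great circle lies in the plane with unit normal n̂ = (p₁ × p₂)/|p₁ × p₂|.
Here n̂_z ≈ +0.577; the vertex latitude is φ_max = arccos|n̂_z| ≈ 54.8°.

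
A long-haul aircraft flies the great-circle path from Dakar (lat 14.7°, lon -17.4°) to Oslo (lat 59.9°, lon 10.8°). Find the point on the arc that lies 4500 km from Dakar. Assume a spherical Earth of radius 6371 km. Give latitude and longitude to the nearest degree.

≈ lat 52°, lon 2°

Convert each endpoint to a unit vector on the sphere (x = cos φ cos λ, y = cos φ sin λ, z = sin φ).
The central angle between the endpoints is δ = arccos(p₁·p₂) ≈ 0.867 rad (49.7°). The total great-circle distance is δ·R ≈ 0.867 × 6371 ≈ 5524 km, so the target fraction is f = 4500/5524 ≈ 0.815.
Interpolate at f ≈ 0.815 with slerp weights a = sin((1−f)δ)/sin δ ≈ 0.210, b = sin(fδ)/sin δ ≈ 0.851.
p = a·p₁ + b·p₂ ≈ (0.613, 0.019, 0.790); φ = arcsin(p_z) ≈ 52.16°, λ = atan2(p_y, p_x) ≈ 1.80°.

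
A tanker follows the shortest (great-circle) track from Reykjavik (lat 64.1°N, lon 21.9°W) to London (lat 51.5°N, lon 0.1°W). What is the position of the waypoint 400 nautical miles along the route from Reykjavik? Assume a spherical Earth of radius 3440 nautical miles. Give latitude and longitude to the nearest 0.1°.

Convert each endpoint to a unit vector on the sphere (x = cos φ cos λ, y = cos φ sin λ, z = sin φ).
The central angle between the endpoints is δ = arccos(p₁·p₂) ≈ 0.296 rad (17.0°). The total great-circle distance is δ·R ≈ 0.296 × 3440 ≈ 1019 nmi, so the target fraction is f = 400/1019 ≈ 0.393.
Interpolate at f ≈ 0.393 with slerp weights a = sin((1−f)δ)/sin δ ≈ 0.613, b = sin(fδ)/sin δ ≈ 0.398.
p = a·p₁ + b·p₂ ≈ (0.496, -0.100, 0.863); φ = arcsin(p_z) ≈ 59.60°, λ = atan2(p_y, p_x) ≈ -11.43°.

≈ lat 59.6°N, lon 11.4°W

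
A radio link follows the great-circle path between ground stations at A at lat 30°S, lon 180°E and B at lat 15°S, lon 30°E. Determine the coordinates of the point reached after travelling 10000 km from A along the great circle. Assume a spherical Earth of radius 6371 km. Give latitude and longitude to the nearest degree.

Convert each endpoint to a unit vector on the sphere (x = cos φ cos λ, y = cos φ sin λ, z = sin φ).
The central angle between the endpoints is δ = arccos(p₁·p₂) ≈ 2.208 rad (126.5°). The total great-circle distance is δ·R ≈ 2.208 × 6371 ≈ 14068 km, so the target fraction is f = 10000/14068 ≈ 0.711.
Interpolate at f ≈ 0.711 with slerp weights a = sin((1−f)δ)/sin δ ≈ 0.742, b = sin(fδ)/sin δ ≈ 1.244.
p = a·p₁ + b·p₂ ≈ (0.399, 0.601, -0.693); φ = arcsin(p_z) ≈ -43.85°, λ = atan2(p_y, p_x) ≈ 56.44°.

≈ lat 44°S, lon 56°E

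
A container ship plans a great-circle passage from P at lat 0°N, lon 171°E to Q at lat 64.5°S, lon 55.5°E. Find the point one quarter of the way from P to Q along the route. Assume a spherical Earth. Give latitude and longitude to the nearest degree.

Write both endpoints as unit vectors p₁, p₂ with components (cos φ cos λ, cos φ sin λ, sin φ).
The central angle between the endpoints is δ = arccos(p₁·p₂) ≈ 1.757 rad (100.7°).
Interpolate at f = 1/4 with slerp weights a = sin((1−f)δ)/sin δ ≈ 0.985, b = sin(fδ)/sin δ ≈ 0.433.
p = a·p₁ + b·p₂ ≈ (-0.868, 0.308, -0.391); φ = arcsin(p_z) ≈ -22.99°, λ = atan2(p_y, p_x) ≈ 160.47°.

≈ lat 23°S, lon 160°E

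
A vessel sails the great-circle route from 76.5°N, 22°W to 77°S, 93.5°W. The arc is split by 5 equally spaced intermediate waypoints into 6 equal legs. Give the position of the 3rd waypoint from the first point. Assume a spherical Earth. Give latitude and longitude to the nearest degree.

≈ 0°N, 57°W

Write both endpoints as unit vectors p₁, p₂ with components (cos φ cos λ, cos φ sin λ, sin φ).
The central angle between the endpoints is δ = arccos(p₁·p₂) ≈ 2.767 rad (158.6°).
Interpolate at f = 3/6 with slerp weights a = sin((1−f)δ)/sin δ ≈ 2.688, b = sin(fδ)/sin δ ≈ 2.688.
p = a·p₁ + b·p₂ ≈ (0.545, -0.839, -0.005); φ = arcsin(p_z) ≈ -0.31°, λ = atan2(p_y, p_x) ≈ -56.99°.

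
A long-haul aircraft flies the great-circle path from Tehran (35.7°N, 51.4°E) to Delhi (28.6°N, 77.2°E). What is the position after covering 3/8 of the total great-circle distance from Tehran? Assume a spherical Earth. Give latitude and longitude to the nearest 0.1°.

Convert each endpoint to a unit vector on the sphere (x = cos φ cos λ, y = cos φ sin λ, z = sin φ).
The central angle between the endpoints is δ = arccos(p₁·p₂) ≈ 0.399 rad (22.9°).
Interpolate at f = 3/8 with slerp weights a = sin((1−f)δ)/sin δ ≈ 0.635, b = sin(fδ)/sin δ ≈ 0.384.
p = a·p₁ + b·p₂ ≈ (0.397, 0.732, 0.554); φ = arcsin(p_z) ≈ 33.67°, λ = atan2(p_y, p_x) ≈ 61.55°.

≈ 33.7°N, 61.5°E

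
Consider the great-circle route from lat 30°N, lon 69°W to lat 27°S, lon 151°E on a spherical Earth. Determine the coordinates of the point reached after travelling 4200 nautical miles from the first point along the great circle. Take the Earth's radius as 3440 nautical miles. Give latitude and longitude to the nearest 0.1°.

≈ lat 5.6°N, lon 139.1°W

Write both endpoints as unit vectors p₁, p₂ with components (cos φ cos λ, cos φ sin λ, sin φ).
The central angle between the endpoints is δ = arccos(p₁·p₂) ≈ 2.529 rad (144.9°). The total great-circle distance is δ·R ≈ 2.529 × 3440 ≈ 8699 nmi, so the target fraction is f = 4200/8699 ≈ 0.483.
Interpolate at f ≈ 0.483 with slerp weights a = sin((1−f)δ)/sin δ ≈ 1.679, b = sin(fδ)/sin δ ≈ 1.634.
p = a·p₁ + b·p₂ ≈ (-0.752, -0.652, 0.098); φ = arcsin(p_z) ≈ 5.62°, λ = atan2(p_y, p_x) ≈ -139.07°.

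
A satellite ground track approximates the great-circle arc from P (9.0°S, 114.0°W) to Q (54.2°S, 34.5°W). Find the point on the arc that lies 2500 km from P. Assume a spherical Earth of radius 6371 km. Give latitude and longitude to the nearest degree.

From cos δ = sin φ₁ sin φ₂ + cos φ₁ cos φ₂ cos Δλ, the central angle is δ ≈ 1.336 rad (76.6°). The total great-circle distance is δ·R ≈ 1.336 × 6371 ≈ 8515 km, so the target fraction is f = 2500/8515 ≈ 0.294.
Interpolate at f ≈ 0.294 with slerp weights a = sin((1−f)δ)/sin δ ≈ 0.833, b = sin(fδ)/sin δ ≈ 0.393.
p = a·p₁ + b·p₂ ≈ (-0.145, -0.882, -0.449); φ = arcsin(p_z) ≈ -26.69°, λ = atan2(p_y, p_x) ≈ -99.34°.

≈ (27°S, 99°W)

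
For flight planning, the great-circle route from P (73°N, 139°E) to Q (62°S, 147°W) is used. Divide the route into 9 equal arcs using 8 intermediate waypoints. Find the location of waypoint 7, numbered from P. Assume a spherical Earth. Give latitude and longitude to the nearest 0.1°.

Convert each endpoint to a unit vector on the sphere (x = cos φ cos λ, y = cos φ sin λ, z = sin φ).
The central angle between the endpoints is δ = arccos(p₁·p₂) ≈ 2.509 rad (143.8°).
Interpolate at f = 7/9 with slerp weights a = sin((1−f)δ)/sin δ ≈ 0.895, b = sin(fδ)/sin δ ≈ 1.570.
p = a·p₁ + b·p₂ ≈ (-0.816, -0.230, -0.531); φ = arcsin(p_z) ≈ -32.05°, λ = atan2(p_y, p_x) ≈ -164.26°.

≈ (32.1°S, 164.3°W)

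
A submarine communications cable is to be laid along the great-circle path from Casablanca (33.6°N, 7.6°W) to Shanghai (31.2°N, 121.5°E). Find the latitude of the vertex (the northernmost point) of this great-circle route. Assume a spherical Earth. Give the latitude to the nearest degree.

≈ 56°N

The great circle lies in the plane with unit normal n̂ = (p₁ × p₂)/|p₁ × p₂|.
Here n̂_z ≈ +0.560; the vertex latitude is φ_max = arccos|n̂_z| ≈ 55.9°.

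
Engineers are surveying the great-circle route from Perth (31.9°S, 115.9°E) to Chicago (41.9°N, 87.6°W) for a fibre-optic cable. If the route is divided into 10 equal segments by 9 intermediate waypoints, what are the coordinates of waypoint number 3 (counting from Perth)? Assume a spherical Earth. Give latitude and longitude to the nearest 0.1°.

From cos δ = sin φ₁ sin φ₂ + cos φ₁ cos φ₂ cos Δλ, the central angle is δ ≈ 2.772 rad (158.8°).
Interpolate at f = 3/10 with slerp weights a = sin((1−f)δ)/sin δ ≈ 2.580, b = sin(fδ)/sin δ ≈ 2.045.
p = a·p₁ + b·p₂ ≈ (-0.893, 0.450, 0.002); φ = arcsin(p_z) ≈ 0.11°, λ = atan2(p_y, p_x) ≈ 153.26°.

≈ (0.1°N, 153.3°E)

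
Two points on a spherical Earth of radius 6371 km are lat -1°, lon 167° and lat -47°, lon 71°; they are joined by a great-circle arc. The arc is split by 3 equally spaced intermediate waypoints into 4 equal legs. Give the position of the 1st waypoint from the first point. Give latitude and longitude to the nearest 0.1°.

≈ lat -17.9°, lon 150.6°

Convert each endpoint to a unit vector on the sphere (x = cos φ cos λ, y = cos φ sin λ, z = sin φ).
The central angle between the endpoints is δ = arccos(p₁·p₂) ≈ 1.629 rad (93.4°).
Interpolate at f = 1/4 with slerp weights a = sin((1−f)δ)/sin δ ≈ 0.941, b = sin(fδ)/sin δ ≈ 0.397.
p = a·p₁ + b·p₂ ≈ (-0.829, 0.468, -0.307); φ = arcsin(p_z) ≈ -17.86°, λ = atan2(p_y, p_x) ≈ 150.57°.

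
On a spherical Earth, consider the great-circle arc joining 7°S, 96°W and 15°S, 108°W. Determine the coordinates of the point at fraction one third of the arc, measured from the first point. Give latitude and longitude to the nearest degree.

≈ 10°S, 100°W

Convert each endpoint to a unit vector on the sphere (x = cos φ cos λ, y = cos φ sin λ, z = sin φ).
The central angle between the endpoints is δ = arccos(p₁·p₂) ≈ 0.248 rad (14.2°).
Interpolate at f = 1/3 with slerp weights a = sin((1−f)δ)/sin δ ≈ 0.670, b = sin(fδ)/sin δ ≈ 0.336.
p = a·p₁ + b·p₂ ≈ (-0.170, -0.971, -0.169); φ = arcsin(p_z) ≈ -9.72°, λ = atan2(p_y, p_x) ≈ -99.93°.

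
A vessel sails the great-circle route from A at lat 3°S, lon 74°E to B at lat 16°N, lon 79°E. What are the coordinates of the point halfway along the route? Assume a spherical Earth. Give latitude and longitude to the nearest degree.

The haversine formula gives a central angle δ ≈ 0.343 rad (19.6°) between the endpoints.
Interpolate at f = 1/2 with slerp weights a = sin((1−f)δ)/sin δ ≈ 0.507, b = sin(fδ)/sin δ ≈ 0.507.
p = a·p₁ + b·p₂ ≈ (0.233, 0.966, 0.113); φ = arcsin(p_z) ≈ 6.51°, λ = atan2(p_y, p_x) ≈ 76.45°.

≈ lat 7°N, lon 76°E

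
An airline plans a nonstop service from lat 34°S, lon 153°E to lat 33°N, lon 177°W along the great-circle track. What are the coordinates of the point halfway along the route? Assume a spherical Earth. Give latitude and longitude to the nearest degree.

≈ lat 1°S, lon 168°E

Convert each endpoint to a unit vector on the sphere (x = cos φ cos λ, y = cos φ sin λ, z = sin φ).
The central angle between the endpoints is δ = arccos(p₁·p₂) ≈ 1.269 rad (72.7°).
Interpolate at f = 1/2 with slerp weights a = sin((1−f)δ)/sin δ ≈ 0.621, b = sin(fδ)/sin δ ≈ 0.621.
p = a·p₁ + b·p₂ ≈ (-0.978, 0.206, -0.009); φ = arcsin(p_z) ≈ -0.52°, λ = atan2(p_y, p_x) ≈ 168.09°.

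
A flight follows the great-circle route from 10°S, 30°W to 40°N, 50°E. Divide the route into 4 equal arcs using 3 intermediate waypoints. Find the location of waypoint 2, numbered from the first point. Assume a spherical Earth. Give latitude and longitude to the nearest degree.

Convert each endpoint to a unit vector on the sphere (x = cos φ cos λ, y = cos φ sin λ, z = sin φ).
The central angle between the endpoints is δ = arccos(p₁·p₂) ≈ 1.551 rad (88.9°).
Interpolate at f = 2/4 with slerp weights a = sin((1−f)δ)/sin δ ≈ 0.700, b = sin(fδ)/sin δ ≈ 0.700.
p = a·p₁ + b·p₂ ≈ (0.942, 0.066, 0.329); φ = arcsin(p_z) ≈ 19.18°, λ = atan2(p_y, p_x) ≈ 4.01°.

≈ 19°N, 4°E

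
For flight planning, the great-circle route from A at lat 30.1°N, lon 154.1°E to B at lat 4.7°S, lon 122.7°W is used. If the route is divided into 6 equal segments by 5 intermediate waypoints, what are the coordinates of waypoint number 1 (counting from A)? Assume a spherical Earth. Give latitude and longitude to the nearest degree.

≈ lat 27°N, lon 170°E

Convert each endpoint to a unit vector on the sphere (x = cos φ cos λ, y = cos φ sin λ, z = sin φ).
The central angle between the endpoints is δ = arccos(p₁·p₂) ≈ 1.510 rad (86.5°).
Interpolate at f = 1/6 with slerp weights a = sin((1−f)δ)/sin δ ≈ 0.953, b = sin(fδ)/sin δ ≈ 0.249.
p = a·p₁ + b·p₂ ≈ (-0.876, 0.151, 0.458); φ = arcsin(p_z) ≈ 27.24°, λ = atan2(p_y, p_x) ≈ 170.22°.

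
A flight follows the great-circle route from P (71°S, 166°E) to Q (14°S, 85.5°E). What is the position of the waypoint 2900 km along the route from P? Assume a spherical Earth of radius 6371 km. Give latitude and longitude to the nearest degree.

≈ (57°S, 112°E)

The haversine formula gives a central angle δ ≈ 1.286 rad (73.7°) between the endpoints. The total great-circle distance is δ·R ≈ 1.286 × 6371 ≈ 8194 km, so the target fraction is f = 2900/8194 ≈ 0.354.
Interpolate at f ≈ 0.354 with slerp weights a = sin((1−f)δ)/sin δ ≈ 0.770, b = sin(fδ)/sin δ ≈ 0.458.
p = a·p₁ + b·p₂ ≈ (-0.208, 0.504, -0.838); φ = arcsin(p_z) ≈ -56.97°, λ = atan2(p_y, p_x) ≈ 112.46°.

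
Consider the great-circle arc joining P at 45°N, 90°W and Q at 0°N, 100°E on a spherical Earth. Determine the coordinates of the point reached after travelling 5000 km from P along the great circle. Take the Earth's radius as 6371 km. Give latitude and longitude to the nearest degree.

≈ 80°N, 175°W

Convert each endpoint to a unit vector on the sphere (x = cos φ cos λ, y = cos φ sin λ, z = sin φ).
The central angle between the endpoints is δ = arccos(p₁·p₂) ≈ 2.341 rad (134.1°). The total great-circle distance is δ·R ≈ 2.341 × 6371 ≈ 14915 km, so the target fraction is f = 5000/14915 ≈ 0.335.
Interpolate at f ≈ 0.335 with slerp weights a = sin((1−f)δ)/sin δ ≈ 1.393, b = sin(fδ)/sin δ ≈ 0.985.
p = a·p₁ + b·p₂ ≈ (-0.171, -0.015, 0.985); φ = arcsin(p_z) ≈ 80.11°, λ = atan2(p_y, p_x) ≈ -174.84°.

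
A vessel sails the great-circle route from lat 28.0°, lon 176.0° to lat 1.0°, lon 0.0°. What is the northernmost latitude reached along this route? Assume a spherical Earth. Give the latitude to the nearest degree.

The great circle lies in the plane with unit normal n̂ = (p₁ × p₂)/|p₁ × p₂|.
Here n̂_z ≈ -0.126; the vertex latitude is φ_max = arccos|n̂_z| ≈ 82.8°.
Check via Clairaut: cos φ_max = |cos φ₁| · sin C = cos(28.0°)·sin(8.2°) ≈ 0.126, again giving ≈ 82.8°.

≈ 83°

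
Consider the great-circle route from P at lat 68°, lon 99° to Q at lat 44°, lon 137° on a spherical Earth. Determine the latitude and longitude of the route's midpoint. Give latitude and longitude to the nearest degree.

From cos δ = sin φ₁ sin φ₂ + cos φ₁ cos φ₂ cos Δλ, the central angle is δ ≈ 0.542 rad (31.1°).
Interpolate at f = 1/2 with slerp weights a = sin((1−f)δ)/sin δ ≈ 0.519, b = sin(fδ)/sin δ ≈ 0.519.
p = a·p₁ + b·p₂ ≈ (-0.303, 0.447, 0.842); φ = arcsin(p_z) ≈ 57.32°, λ = atan2(p_y, p_x) ≈ 124.19°.

≈ lat 57°, lon 124°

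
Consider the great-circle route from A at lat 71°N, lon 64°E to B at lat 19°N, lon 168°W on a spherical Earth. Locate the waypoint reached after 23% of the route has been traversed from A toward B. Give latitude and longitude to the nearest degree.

From cos δ = sin φ₁ sin φ₂ + cos φ₁ cos φ₂ cos Δλ, the central angle is δ ≈ 1.452 rad (83.2°).
Interpolate at f = 0.23 with slerp weights a = sin((1−f)δ)/sin δ ≈ 0.906, b = sin(fδ)/sin δ ≈ 0.330.
p = a·p₁ + b·p₂ ≈ (-0.176, 0.200, 0.964); φ = arcsin(p_z) ≈ 74.54°, λ = atan2(p_y, p_x) ≈ 131.35°.

≈ lat 75°N, lon 131°E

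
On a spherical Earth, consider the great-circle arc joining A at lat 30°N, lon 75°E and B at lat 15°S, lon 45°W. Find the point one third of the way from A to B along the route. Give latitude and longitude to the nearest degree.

Write both endpoints as unit vectors p₁, p₂ with components (cos φ cos λ, cos φ sin λ, sin φ).
The central angle between the endpoints is δ = arccos(p₁·p₂) ≈ 2.150 rad (123.2°).
Interpolate at f = 1/3 with slerp weights a = sin((1−f)δ)/sin δ ≈ 1.184, b = sin(fδ)/sin δ ≈ 0.785.
p = a·p₁ + b·p₂ ≈ (0.802, 0.454, 0.389); φ = arcsin(p_z) ≈ 22.88°, λ = atan2(p_y, p_x) ≈ 29.53°.

≈ lat 23°N, lon 30°E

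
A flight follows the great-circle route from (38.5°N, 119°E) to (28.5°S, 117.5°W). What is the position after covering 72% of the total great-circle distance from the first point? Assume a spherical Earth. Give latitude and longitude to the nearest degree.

≈ (8°S, 150°W)

Convert each endpoint to a unit vector on the sphere (x = cos φ cos λ, y = cos φ sin λ, z = sin φ).
The central angle between the endpoints is δ = arccos(p₁·p₂) ≈ 2.314 rad (132.6°).
Interpolate at f = 0.72 with slerp weights a = sin((1−f)δ)/sin δ ≈ 0.820, b = sin(fδ)/sin δ ≈ 1.352.
p = a·p₁ + b·p₂ ≈ (-0.860, -0.493, -0.135); φ = arcsin(p_z) ≈ -7.75°, λ = atan2(p_y, p_x) ≈ -150.17°.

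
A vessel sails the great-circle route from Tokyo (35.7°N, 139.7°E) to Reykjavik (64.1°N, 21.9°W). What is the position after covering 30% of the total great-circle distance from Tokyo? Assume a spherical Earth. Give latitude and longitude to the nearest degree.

From cos δ = sin φ₁ sin φ₂ + cos φ₁ cos φ₂ cos Δλ, the central angle is δ ≈ 1.381 rad (79.1°).
Interpolate at f = 0.30 with slerp weights a = sin((1−f)δ)/sin δ ≈ 0.838, b = sin(fδ)/sin δ ≈ 0.410.
p = a·p₁ + b·p₂ ≈ (-0.353, 0.373, 0.858); φ = arcsin(p_z) ≈ 59.08°, λ = atan2(p_y, p_x) ≈ 133.38°.

≈ 59°N, 133°E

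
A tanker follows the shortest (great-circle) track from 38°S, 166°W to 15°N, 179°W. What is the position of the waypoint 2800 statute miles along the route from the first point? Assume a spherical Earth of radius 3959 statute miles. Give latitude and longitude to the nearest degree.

Write both endpoints as unit vectors p₁, p₂ with components (cos φ cos λ, cos φ sin λ, sin φ).
The central angle between the endpoints is δ = arccos(p₁·p₂) ≈ 0.949 rad (54.4°). The total great-circle distance is δ·R ≈ 0.949 × 3959 ≈ 3758 mi, so the target fraction is f = 2800/3758 ≈ 0.745.
Interpolate at f ≈ 0.745 with slerp weights a = sin((1−f)δ)/sin δ ≈ 0.295, b = sin(fδ)/sin δ ≈ 0.799.
p = a·p₁ + b·p₂ ≈ (-0.997, -0.070, 0.025); φ = arcsin(p_z) ≈ 1.45°, λ = atan2(p_y, p_x) ≈ -176.00°.

≈ 1°N, 176°W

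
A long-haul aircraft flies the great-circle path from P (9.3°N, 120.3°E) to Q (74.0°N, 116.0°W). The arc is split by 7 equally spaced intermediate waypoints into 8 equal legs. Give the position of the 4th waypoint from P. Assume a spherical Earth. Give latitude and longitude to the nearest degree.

The haversine formula gives a central angle δ ≈ 1.566 rad (89.7°) between the endpoints.
Interpolate at f = 4/8 with slerp weights a = sin((1−f)δ)/sin δ ≈ 0.706, b = sin(fδ)/sin δ ≈ 0.706.
p = a·p₁ + b·p₂ ≈ (-0.437, 0.426, 0.792); φ = arcsin(p_z) ≈ 52.40°, λ = atan2(p_y, p_x) ≈ 135.68°.

≈ (52°N, 136°E)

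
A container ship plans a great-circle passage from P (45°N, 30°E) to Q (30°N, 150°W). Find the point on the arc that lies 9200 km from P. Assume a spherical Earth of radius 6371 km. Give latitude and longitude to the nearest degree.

≈ (52°N, 150°W)

Write both endpoints as unit vectors p₁, p₂ with components (cos φ cos λ, cos φ sin λ, sin φ).
The central angle between the endpoints is δ = arccos(p₁·p₂) ≈ 1.833 rad (105.0°). The total great-circle distance is δ·R ≈ 1.833 × 6371 ≈ 11675 km, so the target fraction is f = 9200/11675 ≈ 0.788.
Interpolate at f ≈ 0.788 with slerp weights a = sin((1−f)δ)/sin δ ≈ 0.392, b = sin(fδ)/sin δ ≈ 1.027.
p = a·p₁ + b·p₂ ≈ (-0.530, -0.306, 0.791); φ = arcsin(p_z) ≈ 52.26°, λ = atan2(p_y, p_x) ≈ -150.00°.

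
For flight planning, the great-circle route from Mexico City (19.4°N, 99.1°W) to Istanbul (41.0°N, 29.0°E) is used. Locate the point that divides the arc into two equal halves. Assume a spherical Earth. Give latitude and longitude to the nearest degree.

Convert each endpoint to a unit vector on the sphere (x = cos φ cos λ, y = cos φ sin λ, z = sin φ).
The central angle between the endpoints is δ = arccos(p₁·p₂) ≈ 1.794 rad (102.8°).
Interpolate at f = 1/2 with slerp weights a = sin((1−f)δ)/sin δ ≈ 0.801, b = sin(fδ)/sin δ ≈ 0.801.
p = a·p₁ + b·p₂ ≈ (0.409, -0.453, 0.792); φ = arcsin(p_z) ≈ 52.36°, λ = atan2(p_y, p_x) ≈ -47.90°.

≈ 52°N, 48°W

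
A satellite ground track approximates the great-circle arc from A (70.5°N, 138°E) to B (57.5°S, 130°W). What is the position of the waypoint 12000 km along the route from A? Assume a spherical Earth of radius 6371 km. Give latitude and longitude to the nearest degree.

≈ (25°S, 151°W)

Convert each endpoint to a unit vector on the sphere (x = cos φ cos λ, y = cos φ sin λ, z = sin φ).
The central angle between the endpoints is δ = arccos(p₁·p₂) ≈ 2.500 rad (143.3°). The total great-circle distance is δ·R ≈ 2.500 × 6371 ≈ 15929 km, so the target fraction is f = 12000/15929 ≈ 0.753.
Interpolate at f ≈ 0.753 with slerp weights a = sin((1−f)δ)/sin δ ≈ 0.967, b = sin(fδ)/sin δ ≈ 1.590.
p = a·p₁ + b·p₂ ≈ (-0.789, -0.439, -0.430); φ = arcsin(p_z) ≈ -25.47°, λ = atan2(p_y, p_x) ≈ -150.93°.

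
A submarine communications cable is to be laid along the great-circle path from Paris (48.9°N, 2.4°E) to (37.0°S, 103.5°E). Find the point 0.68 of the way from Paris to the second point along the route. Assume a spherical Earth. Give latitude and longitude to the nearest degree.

Write both endpoints as unit vectors p₁, p₂ with components (cos φ cos λ, cos φ sin λ, sin φ).
The central angle between the endpoints is δ = arccos(p₁·p₂) ≈ 2.159 rad (123.7°).
Interpolate at f = 0.68 with slerp weights a = sin((1−f)δ)/sin δ ≈ 0.766, b = sin(fδ)/sin δ ≈ 1.195.
p = a·p₁ + b·p₂ ≈ (0.280, 0.949, -0.142); φ = arcsin(p_z) ≈ -8.19°, λ = atan2(p_y, p_x) ≈ 73.57°.

≈ (8°S, 74°E)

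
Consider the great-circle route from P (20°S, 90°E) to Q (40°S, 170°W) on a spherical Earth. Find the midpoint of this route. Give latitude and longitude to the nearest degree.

From cos δ = sin φ₁ sin φ₂ + cos φ₁ cos φ₂ cos Δλ, the central angle is δ ≈ 1.476 rad (84.6°).
Interpolate at f = 1/2 with slerp weights a = sin((1−f)δ)/sin δ ≈ 0.676, b = sin(fδ)/sin δ ≈ 0.676.
p = a·p₁ + b·p₂ ≈ (-0.510, 0.545, -0.666); φ = arcsin(p_z) ≈ -41.72°, λ = atan2(p_y, p_x) ≈ 133.08°.

≈ (42°S, 133°E)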